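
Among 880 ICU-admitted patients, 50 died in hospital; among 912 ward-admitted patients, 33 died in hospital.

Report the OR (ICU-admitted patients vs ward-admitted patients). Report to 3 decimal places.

OR = (50 × 879) / (830 × 33) = 43950/27390 ≈ 1.605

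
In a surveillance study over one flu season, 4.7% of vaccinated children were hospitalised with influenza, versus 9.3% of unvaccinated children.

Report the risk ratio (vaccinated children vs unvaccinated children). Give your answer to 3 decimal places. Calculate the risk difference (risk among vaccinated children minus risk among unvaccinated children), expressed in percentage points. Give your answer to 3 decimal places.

RR = 0.04700 / 0.09300 = 0.505
risk difference = 0.04700 − 0.09300 = -0.04600 → -4.600 percentage points

RR = 0.505; RD = -4.600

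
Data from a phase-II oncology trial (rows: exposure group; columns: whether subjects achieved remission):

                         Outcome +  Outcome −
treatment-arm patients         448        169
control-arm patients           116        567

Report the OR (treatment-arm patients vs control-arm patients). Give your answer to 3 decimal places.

odds, treatment-arm patients = 448/169 = 2.6509
odds, control-arm patients = 116/567 = 0.2046
OR = 2.6509 / 0.2046 = 12.957

OR: 12.957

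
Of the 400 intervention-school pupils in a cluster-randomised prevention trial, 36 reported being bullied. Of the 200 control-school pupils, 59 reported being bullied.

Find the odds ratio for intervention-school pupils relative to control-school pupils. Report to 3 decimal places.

odds, intervention-school pupils = 36/364 = 0.0989
odds, control-school pupils = 59/141 = 0.4184
OR = 0.0989 / 0.4184 = 0.236

0.236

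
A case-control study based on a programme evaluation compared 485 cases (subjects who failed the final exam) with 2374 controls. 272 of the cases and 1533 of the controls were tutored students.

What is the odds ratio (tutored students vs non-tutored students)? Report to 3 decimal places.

OR = (272 × 841) / (1533 × 213) = 228752/326529 ≈ 0.701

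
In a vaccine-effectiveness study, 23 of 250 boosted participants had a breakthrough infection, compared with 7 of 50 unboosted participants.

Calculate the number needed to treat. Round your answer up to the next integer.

risk, boosted participants = 23/250 = 0.092000
risk, unboosted participants = 7/50 = 0.140000
absolute risk difference = 0.048000
1 / 0.048000 = 20.833 → round up → 21

NNT: 21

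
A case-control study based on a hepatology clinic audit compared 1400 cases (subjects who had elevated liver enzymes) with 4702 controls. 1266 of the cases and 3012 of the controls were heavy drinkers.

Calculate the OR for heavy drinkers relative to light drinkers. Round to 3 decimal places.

OR = (1266 × 1690) / (3012 × 134) = 2139540/403608 ≈ 5.301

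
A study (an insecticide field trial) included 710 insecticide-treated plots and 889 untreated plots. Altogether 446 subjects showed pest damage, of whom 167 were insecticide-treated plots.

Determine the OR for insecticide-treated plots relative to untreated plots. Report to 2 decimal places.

insecticide-treated plots without the outcome: 710 − 167 = 543
untreated plots with the outcome: 446 − 167 = 279
untreated plots without the outcome: 889 − 279 = 610
odds, insecticide-treated plots = 167/543 = 0.3076
odds, untreated plots = 279/610 = 0.4574
OR = 0.3076 / 0.4574 = 0.67

0.67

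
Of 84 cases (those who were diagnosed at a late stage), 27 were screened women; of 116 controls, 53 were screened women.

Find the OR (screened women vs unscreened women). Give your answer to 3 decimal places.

OR = (27 × 63) / (53 × 57) = 1701/3021 ≈ 0.563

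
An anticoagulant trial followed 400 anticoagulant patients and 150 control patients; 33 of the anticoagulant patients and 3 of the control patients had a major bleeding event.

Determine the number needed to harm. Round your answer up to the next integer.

16

risk, anticoagulant patients = 33/400 = 0.082500
risk, control patients = 3/150 = 0.020000
absolute risk difference = 0.062500
1 / 0.062500 = 16.000 → round up → 16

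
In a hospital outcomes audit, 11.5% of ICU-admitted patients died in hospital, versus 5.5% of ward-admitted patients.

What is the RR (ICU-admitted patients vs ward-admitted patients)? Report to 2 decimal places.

RR = 0.1150 / 0.0550 = 2.09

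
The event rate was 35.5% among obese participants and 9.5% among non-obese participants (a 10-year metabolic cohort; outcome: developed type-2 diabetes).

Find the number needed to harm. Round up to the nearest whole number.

absolute risk difference = 0.260000
1 / 0.260000 = 3.846 → round up → 4

4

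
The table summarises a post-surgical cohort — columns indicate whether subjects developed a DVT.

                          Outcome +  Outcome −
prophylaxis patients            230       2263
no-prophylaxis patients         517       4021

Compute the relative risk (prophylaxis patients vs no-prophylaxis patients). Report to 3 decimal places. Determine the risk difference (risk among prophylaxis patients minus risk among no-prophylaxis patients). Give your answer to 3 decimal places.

risk, prophylaxis patients = 230/2493 = 0.0923
risk, no-prophylaxis patients = 517/4538 = 0.1139
RR = 0.0923 / 0.1139 = 0.810
risk difference = 0.0923 − 0.1139 = -0.022

RR = 0.810; RD = -0.022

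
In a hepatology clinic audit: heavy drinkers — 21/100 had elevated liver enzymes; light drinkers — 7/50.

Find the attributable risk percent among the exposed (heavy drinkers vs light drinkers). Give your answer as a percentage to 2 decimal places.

AR% ≈ 33.33%

risk, heavy drinkers = 21/100 = 0.2100
risk, light drinkers = 7/50 = 0.1400
AR% = (0.2100 − 0.1400) / 0.2100 = 0.3333 → 33.33%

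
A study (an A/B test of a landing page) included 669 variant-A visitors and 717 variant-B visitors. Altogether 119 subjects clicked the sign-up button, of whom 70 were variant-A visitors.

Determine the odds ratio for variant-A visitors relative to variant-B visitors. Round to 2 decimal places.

variant-A visitors without the outcome: 669 − 70 = 599
variant-B visitors with the outcome: 119 − 70 = 49
variant-B visitors without the outcome: 717 − 49 = 668
odds, variant-A visitors = 70/599 = 0.1169
odds, variant-B visitors = 49/668 = 0.0734
OR = 0.1169 / 0.0734 = 1.59

OR = 1.59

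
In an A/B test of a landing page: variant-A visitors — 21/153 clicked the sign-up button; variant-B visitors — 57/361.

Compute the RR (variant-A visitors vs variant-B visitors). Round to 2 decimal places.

RR ≈ 0.87

risk, variant-A visitors = 21/153 = 0.1373
risk, variant-B visitors = 57/361 = 0.1579
RR = 0.1373 / 0.1579 = 0.87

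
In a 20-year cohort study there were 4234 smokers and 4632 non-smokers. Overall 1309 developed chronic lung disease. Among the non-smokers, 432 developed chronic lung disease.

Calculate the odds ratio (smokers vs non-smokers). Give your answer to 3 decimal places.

2.540

smokers with the outcome: 1309 − 432 = 877
smokers without the outcome: 4234 − 877 = 3357
non-smokers without the outcome: 4632 − 432 = 4200
OR = (877 × 4200) / (3357 × 432) = 3683400/1450224 ≈ 2.540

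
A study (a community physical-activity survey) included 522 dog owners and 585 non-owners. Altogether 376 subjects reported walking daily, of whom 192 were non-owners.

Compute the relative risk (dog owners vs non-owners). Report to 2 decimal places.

dog owners with the outcome: 376 − 192 = 184
dog owners without the outcome: 522 − 184 = 338
non-owners without the outcome: 585 − 192 = 393
risk, dog owners = 184/522 = 0.3525
risk, non-owners = 192/585 = 0.3282
RR = 0.3525 / 0.3282 = 1.07

1.07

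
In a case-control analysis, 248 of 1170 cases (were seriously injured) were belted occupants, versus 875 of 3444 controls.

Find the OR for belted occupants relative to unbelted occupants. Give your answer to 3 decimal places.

OR ≈ 0.790

odds, belted occupants = 248/875 = 0.2834
odds, unbelted occupants = 922/2569 = 0.3589
OR = 0.2834 / 0.3589 = 0.790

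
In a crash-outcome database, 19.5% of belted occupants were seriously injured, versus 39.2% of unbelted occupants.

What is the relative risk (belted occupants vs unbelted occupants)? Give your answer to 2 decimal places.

RR = 0.1950 / 0.3920 = 0.50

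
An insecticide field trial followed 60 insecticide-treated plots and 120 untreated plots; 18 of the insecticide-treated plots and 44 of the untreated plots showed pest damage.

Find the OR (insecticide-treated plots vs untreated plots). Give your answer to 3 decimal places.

OR = (18 × 76) / (42 × 44) = 1368/1848 ≈ 0.740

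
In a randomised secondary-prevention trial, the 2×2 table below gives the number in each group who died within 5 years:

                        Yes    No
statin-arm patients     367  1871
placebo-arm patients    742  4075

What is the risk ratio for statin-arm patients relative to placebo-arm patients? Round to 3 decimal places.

risk, statin-arm patients = 367/2238 = 0.1640
risk, placebo-arm patients = 742/4817 = 0.1540
RR = 0.1640 / 0.1540 = 1.065

1.065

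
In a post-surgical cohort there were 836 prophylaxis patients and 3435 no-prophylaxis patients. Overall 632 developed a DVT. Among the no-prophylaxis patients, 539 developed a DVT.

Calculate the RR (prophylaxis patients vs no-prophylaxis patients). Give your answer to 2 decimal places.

prophylaxis patients with the outcome: 632 − 539 = 93
prophylaxis patients without the outcome: 836 − 93 = 743
no-prophylaxis patients without the outcome: 3435 − 539 = 2896
risk, prophylaxis patients = 93/836 = 0.1112
risk, no-prophylaxis patients = 539/3435 = 0.1569
RR = 0.1112 / 0.1569 = 0.71

RR ≈ 0.71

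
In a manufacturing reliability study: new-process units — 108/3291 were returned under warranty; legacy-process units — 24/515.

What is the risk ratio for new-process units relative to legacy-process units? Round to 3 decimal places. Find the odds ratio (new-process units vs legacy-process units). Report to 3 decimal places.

risk, new-process units = 108/3291 = 0.03282
risk, legacy-process units = 24/515 = 0.04660
RR = 0.03282 / 0.04660 = 0.704
odds, new-process units = 108/3183 = 0.03393
odds, legacy-process units = 24/491 = 0.04888
OR = 0.03393 / 0.04888 = 0.694

RR = 0.704; OR = 0.694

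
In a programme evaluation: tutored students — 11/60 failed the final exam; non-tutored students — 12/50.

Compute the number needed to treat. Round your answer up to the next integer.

risk, tutored students = 11/60 = 0.183333
risk, non-tutored students = 12/50 = 0.240000
absolute risk difference = 0.056667
1 / 0.056667 = 17.647 → round up → 18

18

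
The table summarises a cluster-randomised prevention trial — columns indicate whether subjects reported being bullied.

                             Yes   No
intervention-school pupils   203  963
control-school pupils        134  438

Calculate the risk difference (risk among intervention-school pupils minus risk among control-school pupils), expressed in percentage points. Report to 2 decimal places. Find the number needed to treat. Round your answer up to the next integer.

RD = -6.02; NNT = 17

risk, intervention-school pupils = 203/1166 = 0.1741
risk, control-school pupils = 134/572 = 0.2343
risk difference = 0.1741 − 0.2343 = -0.0602 → -6.02 percentage points
absolute risk difference = 0.060166
1 / 0.060166 = 16.621 → round up → 17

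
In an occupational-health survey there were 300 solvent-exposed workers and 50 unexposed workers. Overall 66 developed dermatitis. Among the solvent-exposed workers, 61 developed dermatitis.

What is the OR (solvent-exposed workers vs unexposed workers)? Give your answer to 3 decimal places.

solvent-exposed workers without the outcome: 300 − 61 = 239
unexposed workers with the outcome: 66 − 61 = 5
unexposed workers without the outcome: 50 − 5 = 45
odds, solvent-exposed workers = 61/239 = 0.2552
odds, unexposed workers = 5/45 = 0.1111
OR = 0.2552 / 0.1111 = 2.297

2.297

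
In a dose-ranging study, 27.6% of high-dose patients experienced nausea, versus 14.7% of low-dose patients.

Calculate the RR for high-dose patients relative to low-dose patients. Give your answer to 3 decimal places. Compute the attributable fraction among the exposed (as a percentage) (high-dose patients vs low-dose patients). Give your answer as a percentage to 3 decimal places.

RR = 1.878; AR% = 46.739%

RR = 0.2760 / 0.1470 = 1.878
AR% = (0.2760 − 0.1470) / 0.2760 = 0.4674 → 46.739%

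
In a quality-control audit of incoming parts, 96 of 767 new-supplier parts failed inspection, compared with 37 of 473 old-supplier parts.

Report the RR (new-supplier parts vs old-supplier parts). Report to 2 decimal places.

RR ≈ 1.60

risk, new-supplier parts = 96/767 = 0.1252
risk, old-supplier parts = 37/473 = 0.0782
RR = 0.1252 / 0.0782 = 1.60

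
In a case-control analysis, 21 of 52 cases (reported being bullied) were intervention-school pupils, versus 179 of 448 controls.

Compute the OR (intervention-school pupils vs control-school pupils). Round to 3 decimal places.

OR ≈ 1.018

odds, intervention-school pupils = 21/179 = 0.1173
odds, control-school pupils = 31/269 = 0.1152
OR = 0.1173 / 0.1152 = 1.018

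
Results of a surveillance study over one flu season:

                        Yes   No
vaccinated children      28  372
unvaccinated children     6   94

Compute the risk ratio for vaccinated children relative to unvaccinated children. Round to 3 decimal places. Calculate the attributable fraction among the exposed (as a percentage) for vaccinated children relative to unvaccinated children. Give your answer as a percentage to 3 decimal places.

RR = 1.167; AR% = 14.286%

risk, vaccinated children = 28/400 = 0.0700
risk, unvaccinated children = 6/100 = 0.0600
RR = 0.0700 / 0.0600 = 1.167
AR% = (0.0700 − 0.0600) / 0.0700 = 0.1429 → 14.286%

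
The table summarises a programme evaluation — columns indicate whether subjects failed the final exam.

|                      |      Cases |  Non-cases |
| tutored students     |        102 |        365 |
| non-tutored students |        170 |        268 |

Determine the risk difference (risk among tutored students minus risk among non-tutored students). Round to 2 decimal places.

risk, tutored students = 102/467 = 0.2184
risk, non-tutored students = 170/438 = 0.3881
risk difference = 0.2184 − 0.3881 = -0.17

RD ≈ -0.17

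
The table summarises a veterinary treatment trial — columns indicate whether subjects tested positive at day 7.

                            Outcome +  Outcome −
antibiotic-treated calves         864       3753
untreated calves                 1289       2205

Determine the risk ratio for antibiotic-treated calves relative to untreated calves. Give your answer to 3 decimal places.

risk, antibiotic-treated calves = 864/4617 = 0.1871
risk, untreated calves = 1289/3494 = 0.3689
RR = 0.1871 / 0.3689 = 0.507

RR: 0.507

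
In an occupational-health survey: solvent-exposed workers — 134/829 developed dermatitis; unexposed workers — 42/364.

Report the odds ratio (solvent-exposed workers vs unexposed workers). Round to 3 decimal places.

OR = (134 × 322) / (695 × 42) = 43148/29190 ≈ 1.478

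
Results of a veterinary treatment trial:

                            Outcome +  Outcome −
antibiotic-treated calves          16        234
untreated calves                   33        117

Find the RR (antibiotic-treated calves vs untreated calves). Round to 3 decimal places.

risk, antibiotic-treated calves = 16/250 = 0.0640
risk, untreated calves = 33/150 = 0.2200
RR = 0.0640 / 0.2200 = 0.291

RR: 0.291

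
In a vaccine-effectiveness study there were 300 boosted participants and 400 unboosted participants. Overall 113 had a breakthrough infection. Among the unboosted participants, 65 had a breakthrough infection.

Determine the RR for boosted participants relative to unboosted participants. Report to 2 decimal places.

boosted participants with the outcome: 113 − 65 = 48
boosted participants without the outcome: 300 − 48 = 252
unboosted participants without the outcome: 400 − 65 = 335
risk, boosted participants = 48/300 = 0.1600
risk, unboosted participants = 65/400 = 0.1625
RR = 0.1600 / 0.1625 = 0.98

0.98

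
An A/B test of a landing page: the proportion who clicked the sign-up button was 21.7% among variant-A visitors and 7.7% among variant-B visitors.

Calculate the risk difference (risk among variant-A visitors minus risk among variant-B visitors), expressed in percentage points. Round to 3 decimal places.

risk difference = 0.2170 − 0.0770 = 0.1400 → 14.000 percentage points

RD: 14.000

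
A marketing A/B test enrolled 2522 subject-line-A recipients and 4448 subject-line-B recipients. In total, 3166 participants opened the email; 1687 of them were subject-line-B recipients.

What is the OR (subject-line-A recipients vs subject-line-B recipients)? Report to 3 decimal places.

OR = 2.321

subject-line-A recipients with the outcome: 3166 − 1687 = 1479
subject-line-A recipients without the outcome: 2522 − 1479 = 1043
subject-line-B recipients without the outcome: 4448 − 1687 = 2761
OR = (1479 × 2761) / (1043 × 1687) = 4083519/1759541 ≈ 2.321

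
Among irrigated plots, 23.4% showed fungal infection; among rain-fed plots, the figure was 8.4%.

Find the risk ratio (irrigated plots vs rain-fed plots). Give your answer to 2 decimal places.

RR = 0.2340 / 0.0840 = 2.79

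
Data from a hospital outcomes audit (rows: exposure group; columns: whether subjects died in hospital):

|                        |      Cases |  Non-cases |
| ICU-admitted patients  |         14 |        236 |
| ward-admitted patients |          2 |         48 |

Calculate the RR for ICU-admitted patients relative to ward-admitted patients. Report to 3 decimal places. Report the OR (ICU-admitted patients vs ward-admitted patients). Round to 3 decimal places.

risk, ICU-admitted patients = 14/250 = 0.05600
risk, ward-admitted patients = 2/50 = 0.04000
RR = 0.05600 / 0.04000 = 1.400
odds, ICU-admitted patients = 14/236 = 0.05932
odds, ward-admitted patients = 2/48 = 0.04167
OR = 0.05932 / 0.04167 = 1.424

RR = 1.400; OR = 1.424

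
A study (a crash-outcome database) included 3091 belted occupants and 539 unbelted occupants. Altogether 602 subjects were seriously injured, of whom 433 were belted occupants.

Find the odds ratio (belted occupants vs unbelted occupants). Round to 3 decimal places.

belted occupants without the outcome: 3091 − 433 = 2658
unbelted occupants with the outcome: 602 − 433 = 169
unbelted occupants without the outcome: 539 − 169 = 370
OR = (433 × 370) / (2658 × 169) = 160210/449202 ≈ 0.357

OR: 0.357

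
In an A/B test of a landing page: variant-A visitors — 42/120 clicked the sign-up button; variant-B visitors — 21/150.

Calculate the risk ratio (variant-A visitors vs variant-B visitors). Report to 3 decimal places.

2.500

risk, variant-A visitors = 42/120 = 0.3500
risk, variant-B visitors = 21/150 = 0.1400
RR = 0.3500 / 0.1400 = 2.500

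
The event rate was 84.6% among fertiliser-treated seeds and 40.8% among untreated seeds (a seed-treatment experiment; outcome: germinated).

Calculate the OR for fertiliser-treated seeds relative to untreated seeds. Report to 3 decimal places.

OR ≈ 7.971

odds, fertiliser-treated seeds = 0.8460/0.1540 = 5.4935
odds, untreated seeds = 0.4080/0.5920 = 0.6892
OR = 5.4935 / 0.6892 = 7.971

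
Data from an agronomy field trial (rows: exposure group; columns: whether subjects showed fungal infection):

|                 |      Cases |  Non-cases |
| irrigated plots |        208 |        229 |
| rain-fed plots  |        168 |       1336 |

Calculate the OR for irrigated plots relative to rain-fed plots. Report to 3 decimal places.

OR = (208 × 1336) / (229 × 168) = 277888/38472 ≈ 7.223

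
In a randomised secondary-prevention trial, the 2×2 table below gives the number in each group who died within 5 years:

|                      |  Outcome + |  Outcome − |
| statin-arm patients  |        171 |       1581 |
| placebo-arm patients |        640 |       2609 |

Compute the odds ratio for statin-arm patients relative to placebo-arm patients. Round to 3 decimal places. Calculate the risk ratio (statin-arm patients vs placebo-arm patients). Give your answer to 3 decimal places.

OR = (171 × 2609) / (1581 × 640) = 446139/1011840 ≈ 0.441
risk, statin-arm patients = 171/1752 = 0.0976
risk, placebo-arm patients = 640/3249 = 0.1970
RR = 0.0976 / 0.1970 = 0.495

OR = 0.441; RR = 0.495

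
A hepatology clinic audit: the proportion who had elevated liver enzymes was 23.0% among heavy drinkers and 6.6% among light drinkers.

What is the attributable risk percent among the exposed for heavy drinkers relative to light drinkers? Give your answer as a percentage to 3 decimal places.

AR% = (0.2300 − 0.0660) / 0.2300 = 0.7130 → 71.304%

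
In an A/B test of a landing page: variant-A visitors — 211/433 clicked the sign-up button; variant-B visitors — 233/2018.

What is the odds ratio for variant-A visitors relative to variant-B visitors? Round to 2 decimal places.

OR = (211 × 1785) / (222 × 233) = 376635/51726 ≈ 7.28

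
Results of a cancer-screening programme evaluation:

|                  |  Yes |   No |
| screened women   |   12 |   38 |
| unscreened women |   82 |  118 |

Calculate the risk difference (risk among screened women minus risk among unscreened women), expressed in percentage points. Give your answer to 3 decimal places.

RD ≈ -17.000

risk, screened women = 12/50 = 0.2400
risk, unscreened women = 82/200 = 0.4100
risk difference = 0.2400 − 0.4100 = -0.1700 → -17.000 percentage points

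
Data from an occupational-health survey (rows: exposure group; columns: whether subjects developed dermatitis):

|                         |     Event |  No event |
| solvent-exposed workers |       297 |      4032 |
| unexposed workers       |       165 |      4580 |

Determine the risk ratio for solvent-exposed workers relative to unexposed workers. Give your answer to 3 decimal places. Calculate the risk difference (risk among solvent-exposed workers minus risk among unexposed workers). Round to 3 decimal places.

risk, solvent-exposed workers = 297/4329 = 0.06861
risk, unexposed workers = 165/4745 = 0.03477
RR = 0.06861 / 0.03477 = 1.973
risk difference = 0.06861 − 0.03477 = 0.034

RR = 1.973; RD = 0.034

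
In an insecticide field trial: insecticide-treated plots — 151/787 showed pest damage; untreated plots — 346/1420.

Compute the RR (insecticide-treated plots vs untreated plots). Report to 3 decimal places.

RR = 0.787

risk, insecticide-treated plots = 151/787 = 0.1919
risk, untreated plots = 346/1420 = 0.2437
RR = 0.1919 / 0.2437 = 0.787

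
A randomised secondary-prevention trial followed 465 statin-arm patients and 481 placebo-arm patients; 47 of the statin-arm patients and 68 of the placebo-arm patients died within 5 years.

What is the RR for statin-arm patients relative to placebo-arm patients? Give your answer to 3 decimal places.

0.715

risk, statin-arm patients = 47/465 = 0.1011
risk, placebo-arm patients = 68/481 = 0.1414
RR = 0.1011 / 0.1414 = 0.715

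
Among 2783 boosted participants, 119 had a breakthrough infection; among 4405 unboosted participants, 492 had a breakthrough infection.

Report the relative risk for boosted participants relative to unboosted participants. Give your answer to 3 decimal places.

risk, boosted participants = 119/2783 = 0.04276
risk, unboosted participants = 492/4405 = 0.11169
RR = 0.04276 / 0.11169 = 0.383

RR = 0.383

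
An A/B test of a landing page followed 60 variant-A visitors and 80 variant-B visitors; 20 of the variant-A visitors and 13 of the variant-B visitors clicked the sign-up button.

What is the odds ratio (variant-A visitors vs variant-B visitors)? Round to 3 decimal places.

OR = (20 × 67) / (40 × 13) = 1340/520 ≈ 2.577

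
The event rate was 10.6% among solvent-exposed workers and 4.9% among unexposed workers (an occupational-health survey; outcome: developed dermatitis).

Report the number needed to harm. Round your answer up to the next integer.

18

absolute risk difference = 0.057000
1 / 0.057000 = 17.544 → round up → 18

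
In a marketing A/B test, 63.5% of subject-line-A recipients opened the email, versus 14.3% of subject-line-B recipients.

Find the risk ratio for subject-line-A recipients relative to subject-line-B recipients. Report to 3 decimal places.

RR = 0.6350 / 0.1430 = 4.441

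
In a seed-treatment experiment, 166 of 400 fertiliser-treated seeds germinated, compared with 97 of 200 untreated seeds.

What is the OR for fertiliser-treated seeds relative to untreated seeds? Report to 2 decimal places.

OR = (166 × 103) / (234 × 97) = 17098/22698 ≈ 0.75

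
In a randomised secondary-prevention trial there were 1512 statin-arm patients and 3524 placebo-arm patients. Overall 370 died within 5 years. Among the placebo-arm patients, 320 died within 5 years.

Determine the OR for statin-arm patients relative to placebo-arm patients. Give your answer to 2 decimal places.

OR = 0.34

statin-arm patients with the outcome: 370 − 320 = 50
statin-arm patients without the outcome: 1512 − 50 = 1462
placebo-arm patients without the outcome: 3524 − 320 = 3204
OR = (50 × 3204) / (1462 × 320) = 160200/467840 ≈ 0.34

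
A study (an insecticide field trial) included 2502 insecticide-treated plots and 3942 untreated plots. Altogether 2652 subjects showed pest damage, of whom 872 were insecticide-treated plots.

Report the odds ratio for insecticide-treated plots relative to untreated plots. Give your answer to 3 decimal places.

insecticide-treated plots without the outcome: 2502 − 872 = 1630
untreated plots with the outcome: 2652 − 872 = 1780
untreated plots without the outcome: 3942 − 1780 = 2162
OR = (872 × 2162) / (1630 × 1780) = 1885264/2901400 ≈ 0.650

OR: 0.650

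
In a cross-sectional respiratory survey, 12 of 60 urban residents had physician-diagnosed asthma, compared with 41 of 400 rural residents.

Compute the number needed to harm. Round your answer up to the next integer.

NNH: 11

risk, urban residents = 12/60 = 0.200000
risk, rural residents = 41/400 = 0.102500
absolute risk difference = 0.097500
1 / 0.097500 = 10.256 → round up → 11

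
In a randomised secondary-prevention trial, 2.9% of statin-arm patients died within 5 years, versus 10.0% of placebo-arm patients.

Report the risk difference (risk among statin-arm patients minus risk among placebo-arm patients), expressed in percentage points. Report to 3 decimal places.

-7.100

risk difference = 0.02900 − 0.10000 = -0.07100 → -7.100 percentage points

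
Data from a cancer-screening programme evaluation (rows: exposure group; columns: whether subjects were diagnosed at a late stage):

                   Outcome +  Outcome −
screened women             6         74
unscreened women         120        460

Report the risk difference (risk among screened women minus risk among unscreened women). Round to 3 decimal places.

RD: -0.132

risk, screened women = 6/80 = 0.0750
risk, unscreened women = 120/580 = 0.2069
risk difference = 0.0750 − 0.2069 = -0.132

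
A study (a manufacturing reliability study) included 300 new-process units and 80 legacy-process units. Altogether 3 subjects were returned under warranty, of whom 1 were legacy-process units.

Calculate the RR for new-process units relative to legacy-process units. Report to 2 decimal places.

0.53

new-process units with the outcome: 3 − 1 = 2
new-process units without the outcome: 300 − 2 = 298
legacy-process units without the outcome: 80 − 1 = 79
risk, new-process units = 2/300 = 0.00667
risk, legacy-process units = 1/80 = 0.01250
RR = 0.00667 / 0.01250 = 0.53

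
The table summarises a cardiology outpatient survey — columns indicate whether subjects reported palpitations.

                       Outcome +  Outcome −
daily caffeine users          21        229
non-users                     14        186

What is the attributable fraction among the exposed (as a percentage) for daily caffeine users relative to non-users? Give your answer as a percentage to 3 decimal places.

AR%: 16.667%

risk, daily caffeine users = 21/250 = 0.0840
risk, non-users = 14/200 = 0.0700
AR% = (0.0840 − 0.0700) / 0.0840 = 0.1667 → 16.667%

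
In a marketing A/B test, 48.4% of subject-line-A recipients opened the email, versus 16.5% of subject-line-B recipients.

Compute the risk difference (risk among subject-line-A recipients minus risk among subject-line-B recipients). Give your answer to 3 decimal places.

risk difference = 0.4840 − 0.1650 = 0.319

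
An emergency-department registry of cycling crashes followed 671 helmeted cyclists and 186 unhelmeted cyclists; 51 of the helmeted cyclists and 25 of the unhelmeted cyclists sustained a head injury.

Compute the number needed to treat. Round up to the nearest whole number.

18

risk, helmeted cyclists = 51/671 = 0.076006
risk, unhelmeted cyclists = 25/186 = 0.134409
absolute risk difference = 0.058403
1 / 0.058403 = 17.122 → round up → 18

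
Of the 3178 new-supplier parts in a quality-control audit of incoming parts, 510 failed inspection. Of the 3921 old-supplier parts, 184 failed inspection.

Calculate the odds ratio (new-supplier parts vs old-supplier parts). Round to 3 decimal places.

OR: 3.882

odds, new-supplier parts = 510/2668 = 0.19115
odds, old-supplier parts = 184/3737 = 0.04924
OR = 0.19115 / 0.04924 = 3.882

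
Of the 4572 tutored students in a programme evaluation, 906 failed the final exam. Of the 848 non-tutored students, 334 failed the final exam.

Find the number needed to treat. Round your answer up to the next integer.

risk, tutored students = 906/4572 = 0.198163
risk, non-tutored students = 334/848 = 0.393868
absolute risk difference = 0.195705
1 / 0.195705 = 5.110 → round up → 6

NNT: 6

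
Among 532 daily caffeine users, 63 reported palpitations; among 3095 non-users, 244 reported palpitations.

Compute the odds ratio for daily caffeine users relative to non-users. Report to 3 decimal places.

OR = (63 × 2851) / (469 × 244) = 179613/114436 ≈ 1.570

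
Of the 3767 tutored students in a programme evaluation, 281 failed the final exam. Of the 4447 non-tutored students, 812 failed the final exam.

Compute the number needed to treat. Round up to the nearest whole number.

NNT ≈ 10

risk, tutored students = 281/3767 = 0.074595
risk, non-tutored students = 812/4447 = 0.182595
absolute risk difference = 0.108000
1 / 0.108000 = 9.259 → round up → 10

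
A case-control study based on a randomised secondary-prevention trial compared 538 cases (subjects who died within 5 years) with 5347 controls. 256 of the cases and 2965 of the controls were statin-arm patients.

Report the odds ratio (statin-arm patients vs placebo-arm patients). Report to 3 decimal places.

OR = (256 × 2382) / (2965 × 282) = 609792/836130 ≈ 0.729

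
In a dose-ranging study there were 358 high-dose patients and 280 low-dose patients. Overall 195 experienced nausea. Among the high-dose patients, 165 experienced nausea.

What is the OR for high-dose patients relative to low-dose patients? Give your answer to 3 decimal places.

high-dose patients without the outcome: 358 − 165 = 193
low-dose patients with the outcome: 195 − 165 = 30
low-dose patients without the outcome: 280 − 30 = 250
OR = (165 × 250) / (193 × 30) = 41250/5790 ≈ 7.124

7.124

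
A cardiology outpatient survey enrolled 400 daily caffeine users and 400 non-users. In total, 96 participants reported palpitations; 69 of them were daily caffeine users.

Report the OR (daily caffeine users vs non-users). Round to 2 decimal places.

OR ≈ 2.88

daily caffeine users without the outcome: 400 − 69 = 331
non-users with the outcome: 96 − 69 = 27
non-users without the outcome: 400 − 27 = 373
OR = (69 × 373) / (331 × 27) = 25737/8937 ≈ 2.88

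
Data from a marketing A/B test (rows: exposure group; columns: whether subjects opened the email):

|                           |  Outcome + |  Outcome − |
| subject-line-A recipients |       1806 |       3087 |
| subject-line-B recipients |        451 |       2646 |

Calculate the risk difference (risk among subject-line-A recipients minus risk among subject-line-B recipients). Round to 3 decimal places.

0.223

risk, subject-line-A recipients = 1806/4893 = 0.3691
risk, subject-line-B recipients = 451/3097 = 0.1456
risk difference = 0.3691 − 0.1456 = 0.223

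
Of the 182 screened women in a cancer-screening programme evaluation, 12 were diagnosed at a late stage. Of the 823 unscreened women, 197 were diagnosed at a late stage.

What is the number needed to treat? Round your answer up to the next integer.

6

risk, screened women = 12/182 = 0.065934
risk, unscreened women = 197/823 = 0.239368
absolute risk difference = 0.173434
1 / 0.173434 = 5.766 → round up → 6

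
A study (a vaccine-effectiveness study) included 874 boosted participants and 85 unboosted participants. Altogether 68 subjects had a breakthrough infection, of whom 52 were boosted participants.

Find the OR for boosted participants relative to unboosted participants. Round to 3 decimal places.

0.273

boosted participants without the outcome: 874 − 52 = 822
unboosted participants with the outcome: 68 − 52 = 16
unboosted participants without the outcome: 85 − 16 = 69
OR = (52 × 69) / (822 × 16) = 3588/13152 ≈ 0.273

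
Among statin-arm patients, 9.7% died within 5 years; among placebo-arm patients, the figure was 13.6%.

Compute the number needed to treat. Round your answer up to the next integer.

NNT ≈ 26

absolute risk difference = 0.039000
1 / 0.039000 = 25.641 → round up → 26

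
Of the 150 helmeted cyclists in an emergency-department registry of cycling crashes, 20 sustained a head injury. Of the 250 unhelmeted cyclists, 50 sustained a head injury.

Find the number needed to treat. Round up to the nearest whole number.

risk, helmeted cyclists = 20/150 = 0.133333
risk, unhelmeted cyclists = 50/250 = 0.200000
absolute risk difference = 0.066667
1 / 0.066667 = 15.000 → round up → 15

15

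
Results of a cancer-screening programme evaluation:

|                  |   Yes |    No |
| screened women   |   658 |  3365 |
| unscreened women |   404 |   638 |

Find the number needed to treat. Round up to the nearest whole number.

5

risk, screened women = 658/4023 = 0.163560
risk, unscreened women = 404/1042 = 0.387716
absolute risk difference = 0.224156
1 / 0.224156 = 4.461 → round up → 5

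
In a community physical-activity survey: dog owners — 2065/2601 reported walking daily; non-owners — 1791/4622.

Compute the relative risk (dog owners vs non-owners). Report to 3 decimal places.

RR ≈ 2.049

risk, dog owners = 2065/2601 = 0.7939
risk, non-owners = 1791/4622 = 0.3875
RR = 0.7939 / 0.3875 = 2.049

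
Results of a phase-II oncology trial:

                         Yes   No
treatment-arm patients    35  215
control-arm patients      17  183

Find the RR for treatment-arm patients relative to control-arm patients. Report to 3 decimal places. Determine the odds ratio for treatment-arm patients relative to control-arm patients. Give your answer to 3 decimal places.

risk, treatment-arm patients = 35/250 = 0.1400
risk, control-arm patients = 17/200 = 0.0850
RR = 0.1400 / 0.0850 = 1.647
OR = (35 × 183) / (215 × 17) = 6405/3655 ≈ 1.752

RR = 1.647; OR = 1.752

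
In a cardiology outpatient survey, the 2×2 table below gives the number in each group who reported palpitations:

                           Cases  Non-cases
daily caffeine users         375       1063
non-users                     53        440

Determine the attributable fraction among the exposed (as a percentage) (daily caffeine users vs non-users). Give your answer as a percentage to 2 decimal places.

risk, daily caffeine users = 375/1438 = 0.2608
risk, non-users = 53/493 = 0.1075
AR% = (0.2608 − 0.1075) / 0.2608 = 0.5878 → 58.78%

58.78%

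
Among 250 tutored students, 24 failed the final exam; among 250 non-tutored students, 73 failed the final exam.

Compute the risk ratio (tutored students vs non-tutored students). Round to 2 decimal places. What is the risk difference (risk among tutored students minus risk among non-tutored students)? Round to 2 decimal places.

risk, tutored students = 24/250 = 0.0960
risk, non-tutored students = 73/250 = 0.2920
RR = 0.0960 / 0.2920 = 0.33
risk difference = 0.0960 − 0.2920 = -0.20

RR = 0.33; RD = -0.20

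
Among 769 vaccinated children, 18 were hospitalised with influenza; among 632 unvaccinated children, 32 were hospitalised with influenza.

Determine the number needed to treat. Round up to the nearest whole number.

NNT = 37

risk, vaccinated children = 18/769 = 0.023407
risk, unvaccinated children = 32/632 = 0.050633
absolute risk difference = 0.027226
1 / 0.027226 = 36.730 → round up → 37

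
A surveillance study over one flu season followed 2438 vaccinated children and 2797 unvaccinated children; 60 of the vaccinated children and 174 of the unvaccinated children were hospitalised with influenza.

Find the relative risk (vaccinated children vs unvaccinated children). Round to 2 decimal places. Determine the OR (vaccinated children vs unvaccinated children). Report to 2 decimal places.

risk, vaccinated children = 60/2438 = 0.02461
risk, unvaccinated children = 174/2797 = 0.06221
RR = 0.02461 / 0.06221 = 0.40
OR = (60 × 2623) / (2378 × 174) = 157380/413772 ≈ 0.38

RR = 0.40; OR = 0.38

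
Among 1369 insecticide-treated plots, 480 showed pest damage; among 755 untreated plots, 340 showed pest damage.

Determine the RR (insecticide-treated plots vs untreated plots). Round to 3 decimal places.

RR: 0.779

risk, insecticide-treated plots = 480/1369 = 0.3506
risk, untreated plots = 340/755 = 0.4503
RR = 0.3506 / 0.4503 = 0.779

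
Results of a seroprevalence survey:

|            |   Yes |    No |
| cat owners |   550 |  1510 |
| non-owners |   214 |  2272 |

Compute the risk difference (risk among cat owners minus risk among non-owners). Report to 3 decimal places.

RD ≈ 0.181

risk, cat owners = 550/2060 = 0.2670
risk, non-owners = 214/2486 = 0.0861
risk difference = 0.2670 − 0.0861 = 0.181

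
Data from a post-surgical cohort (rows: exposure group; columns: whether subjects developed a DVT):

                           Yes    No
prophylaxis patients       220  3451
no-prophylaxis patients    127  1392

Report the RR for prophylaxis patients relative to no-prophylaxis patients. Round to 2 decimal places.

0.72

risk, prophylaxis patients = 220/3671 = 0.0599
risk, no-prophylaxis patients = 127/1519 = 0.0836
RR = 0.0599 / 0.0836 = 0.72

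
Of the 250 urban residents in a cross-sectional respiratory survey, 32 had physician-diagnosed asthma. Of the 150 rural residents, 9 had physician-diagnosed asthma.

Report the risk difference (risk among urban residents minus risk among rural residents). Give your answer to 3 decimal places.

risk, urban residents = 32/250 = 0.1280
risk, rural residents = 9/150 = 0.0600
risk difference = 0.1280 − 0.0600 = 0.068

0.068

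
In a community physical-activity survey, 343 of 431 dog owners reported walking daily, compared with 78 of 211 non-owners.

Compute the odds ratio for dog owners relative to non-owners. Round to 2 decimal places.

OR = (343 × 133) / (88 × 78) = 45619/6864 ≈ 6.65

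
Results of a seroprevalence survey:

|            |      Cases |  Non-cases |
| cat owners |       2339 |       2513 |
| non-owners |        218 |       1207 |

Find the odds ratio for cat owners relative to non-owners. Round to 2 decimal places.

5.15

odds, cat owners = 2339/2513 = 0.9308
odds, non-owners = 218/1207 = 0.1806
OR = 0.9308 / 0.1806 = 5.15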